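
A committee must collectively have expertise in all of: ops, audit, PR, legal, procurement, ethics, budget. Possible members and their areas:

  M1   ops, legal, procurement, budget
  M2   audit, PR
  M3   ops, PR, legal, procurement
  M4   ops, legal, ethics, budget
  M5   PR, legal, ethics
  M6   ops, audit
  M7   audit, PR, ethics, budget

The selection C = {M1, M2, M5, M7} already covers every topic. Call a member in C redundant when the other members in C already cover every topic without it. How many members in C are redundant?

Drop M1: ops, procurement uncovered — not redundant.
Drop M2: the rest still cover every topic — redundant.
Drop M5: the rest still cover every topic — redundant.
Drop M7: the rest still cover every topic — redundant.
3 redundant: M2, M5, M7.

3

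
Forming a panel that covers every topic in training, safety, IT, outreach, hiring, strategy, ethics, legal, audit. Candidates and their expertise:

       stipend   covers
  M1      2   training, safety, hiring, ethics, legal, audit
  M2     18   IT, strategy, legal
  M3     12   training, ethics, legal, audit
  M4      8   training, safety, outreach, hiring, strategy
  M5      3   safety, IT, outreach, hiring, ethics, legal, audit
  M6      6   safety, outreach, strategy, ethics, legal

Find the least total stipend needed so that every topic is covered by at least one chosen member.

11

M4, M5 cover every topic at stipend 8 + 3 = 11.
Any cover uses at least 2 members; among all covering selections none totals below 11.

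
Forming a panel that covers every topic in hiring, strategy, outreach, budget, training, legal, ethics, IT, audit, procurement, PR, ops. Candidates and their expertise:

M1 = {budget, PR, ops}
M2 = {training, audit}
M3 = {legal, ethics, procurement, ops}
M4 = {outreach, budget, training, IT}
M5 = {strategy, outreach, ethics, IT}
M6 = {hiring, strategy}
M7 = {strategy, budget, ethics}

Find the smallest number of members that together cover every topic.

5

M1, M2, M3, M4, M6 together cover {hiring, strategy, outreach, budget, training, legal, ethics, IT, audit, procurement, PR, ops} — every topic.
No 4 of the 7 members cover everything (all 35 size-4 selections fall short), so 5 is minimum.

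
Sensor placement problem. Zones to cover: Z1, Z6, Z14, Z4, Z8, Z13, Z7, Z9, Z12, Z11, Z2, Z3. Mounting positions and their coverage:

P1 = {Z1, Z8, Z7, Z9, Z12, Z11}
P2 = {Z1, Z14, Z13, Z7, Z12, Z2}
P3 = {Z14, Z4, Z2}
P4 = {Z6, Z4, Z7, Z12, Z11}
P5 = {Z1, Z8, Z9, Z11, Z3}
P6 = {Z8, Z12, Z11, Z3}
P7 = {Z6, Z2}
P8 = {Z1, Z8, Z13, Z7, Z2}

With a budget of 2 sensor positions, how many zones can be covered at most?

10

Choosing P2, P5 covers {Z1, Z14, Z8, Z13, Z7, Z9, Z12, Z11, Z2, Z3} — 10 zones.
No choice of 2 sensor positions does better; here Z6, Z4 are left uncovered.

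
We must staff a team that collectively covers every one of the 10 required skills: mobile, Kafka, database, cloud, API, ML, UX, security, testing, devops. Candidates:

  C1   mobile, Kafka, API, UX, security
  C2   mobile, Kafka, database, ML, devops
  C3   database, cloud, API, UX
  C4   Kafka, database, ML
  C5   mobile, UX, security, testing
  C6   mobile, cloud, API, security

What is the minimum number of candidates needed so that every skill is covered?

3

C2, C3, C5 together cover {mobile, Kafka, database, cloud, API, ML, UX, security, testing, devops} — every skill.
No 2 of the 6 candidates cover everything (all 15 pairs fall short), so 3 is minimum.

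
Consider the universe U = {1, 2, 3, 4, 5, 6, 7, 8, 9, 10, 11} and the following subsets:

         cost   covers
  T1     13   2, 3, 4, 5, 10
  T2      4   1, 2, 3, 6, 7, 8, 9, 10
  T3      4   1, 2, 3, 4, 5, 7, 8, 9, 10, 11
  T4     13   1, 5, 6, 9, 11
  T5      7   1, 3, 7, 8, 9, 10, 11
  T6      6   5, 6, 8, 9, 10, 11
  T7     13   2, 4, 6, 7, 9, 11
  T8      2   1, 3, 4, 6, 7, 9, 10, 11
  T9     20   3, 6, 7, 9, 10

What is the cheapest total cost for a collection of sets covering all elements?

6

T3, T8 cover every element at cost 4 + 2 = 6.
Any cover uses at least 2 sets; among all covering selections none totals below 6.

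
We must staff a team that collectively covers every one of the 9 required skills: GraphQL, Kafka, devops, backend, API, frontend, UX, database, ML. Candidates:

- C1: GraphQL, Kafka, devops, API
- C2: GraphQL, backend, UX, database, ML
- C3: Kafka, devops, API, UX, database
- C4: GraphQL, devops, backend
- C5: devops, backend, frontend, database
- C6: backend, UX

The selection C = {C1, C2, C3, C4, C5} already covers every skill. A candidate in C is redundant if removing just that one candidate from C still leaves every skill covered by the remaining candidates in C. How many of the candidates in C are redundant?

3

Drop C1: the rest still cover every skill — redundant.
Drop C2: ML uncovered — not redundant.
Drop C3: the rest still cover every skill — redundant.
Drop C4: the rest still cover every skill — redundant.
Drop C5: frontend uncovered — not redundant.
3 redundant: C1, C3, C4.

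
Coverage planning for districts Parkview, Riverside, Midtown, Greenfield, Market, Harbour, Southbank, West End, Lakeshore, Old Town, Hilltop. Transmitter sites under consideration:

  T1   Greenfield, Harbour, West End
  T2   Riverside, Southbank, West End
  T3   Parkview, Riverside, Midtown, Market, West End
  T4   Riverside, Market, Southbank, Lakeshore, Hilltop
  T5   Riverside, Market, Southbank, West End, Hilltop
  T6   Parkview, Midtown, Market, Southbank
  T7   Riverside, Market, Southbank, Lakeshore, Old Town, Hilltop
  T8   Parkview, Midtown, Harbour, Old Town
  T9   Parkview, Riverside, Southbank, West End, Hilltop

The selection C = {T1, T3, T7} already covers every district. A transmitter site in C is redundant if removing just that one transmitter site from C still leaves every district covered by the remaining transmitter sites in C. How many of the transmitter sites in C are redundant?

Drop T1: Greenfield, Harbour uncovered — not redundant.
Drop T3: Parkview, Midtown uncovered — not redundant.
Drop T7: Southbank, Lakeshore, Old Town, Hilltop uncovered — not redundant.
None of the transmitter sites in C is redundant.

0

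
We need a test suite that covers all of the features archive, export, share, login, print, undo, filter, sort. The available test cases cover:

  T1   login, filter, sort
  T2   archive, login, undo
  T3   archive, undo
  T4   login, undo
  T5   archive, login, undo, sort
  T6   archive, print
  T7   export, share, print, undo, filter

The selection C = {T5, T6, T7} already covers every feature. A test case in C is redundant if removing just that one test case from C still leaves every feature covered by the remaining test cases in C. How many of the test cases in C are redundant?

Drop T5: login, sort uncovered — not redundant.
Drop T6: the rest still cover every feature — redundant.
Drop T7: export, share, filter uncovered — not redundant.
1 redundant: T6.

1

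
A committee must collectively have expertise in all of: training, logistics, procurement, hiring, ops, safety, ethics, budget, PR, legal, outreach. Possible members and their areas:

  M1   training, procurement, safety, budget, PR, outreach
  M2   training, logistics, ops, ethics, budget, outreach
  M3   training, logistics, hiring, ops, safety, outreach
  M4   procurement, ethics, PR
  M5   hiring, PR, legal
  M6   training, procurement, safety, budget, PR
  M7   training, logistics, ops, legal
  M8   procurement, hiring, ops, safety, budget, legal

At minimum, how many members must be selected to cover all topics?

3

M1, M2, M5 together cover {training, logistics, procurement, hiring, ops, safety, ethics, budget, PR, legal, outreach} — every topic.
No 2 of the 8 members cover everything (all 28 pairs fall short), so 3 is minimum.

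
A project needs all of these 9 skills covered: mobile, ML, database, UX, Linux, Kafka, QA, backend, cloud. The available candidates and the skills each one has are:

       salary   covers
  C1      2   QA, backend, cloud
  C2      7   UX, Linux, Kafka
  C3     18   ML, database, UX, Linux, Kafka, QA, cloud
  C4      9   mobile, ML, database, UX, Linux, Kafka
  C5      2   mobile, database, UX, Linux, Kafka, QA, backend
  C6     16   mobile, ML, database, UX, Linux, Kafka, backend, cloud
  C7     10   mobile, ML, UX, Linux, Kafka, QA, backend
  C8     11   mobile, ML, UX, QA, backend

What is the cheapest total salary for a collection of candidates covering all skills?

11

C1, C4 cover every skill at salary 2 + 9 = 11.
Any cover uses at least 2 candidates; among all covering selections none totals below 11.
Greedy by coverage-per-salary would pick C5, C1, C4 for 13 — worse than the optimum 11.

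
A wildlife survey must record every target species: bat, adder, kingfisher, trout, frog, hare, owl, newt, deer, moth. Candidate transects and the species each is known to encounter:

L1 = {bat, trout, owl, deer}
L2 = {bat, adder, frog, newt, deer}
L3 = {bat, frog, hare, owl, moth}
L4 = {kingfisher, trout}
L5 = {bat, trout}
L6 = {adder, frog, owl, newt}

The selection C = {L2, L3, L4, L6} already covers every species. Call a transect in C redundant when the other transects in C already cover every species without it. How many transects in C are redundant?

Drop L2: deer uncovered — not redundant.
Drop L3: hare, moth uncovered — not redundant.
Drop L4: kingfisher, trout uncovered — not redundant.
Drop L6: the rest still cover every species — redundant.
1 redundant: L6.

1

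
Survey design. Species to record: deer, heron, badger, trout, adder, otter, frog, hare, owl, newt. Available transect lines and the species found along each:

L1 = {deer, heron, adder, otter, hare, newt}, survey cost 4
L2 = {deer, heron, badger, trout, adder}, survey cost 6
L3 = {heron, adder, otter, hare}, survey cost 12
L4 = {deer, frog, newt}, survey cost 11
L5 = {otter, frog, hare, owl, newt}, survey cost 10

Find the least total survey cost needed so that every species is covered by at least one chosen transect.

16

L2, L5 cover every species at survey cost 6 + 10 = 16.
Any cover uses at least 2 transects; among all covering selections none totals below 16.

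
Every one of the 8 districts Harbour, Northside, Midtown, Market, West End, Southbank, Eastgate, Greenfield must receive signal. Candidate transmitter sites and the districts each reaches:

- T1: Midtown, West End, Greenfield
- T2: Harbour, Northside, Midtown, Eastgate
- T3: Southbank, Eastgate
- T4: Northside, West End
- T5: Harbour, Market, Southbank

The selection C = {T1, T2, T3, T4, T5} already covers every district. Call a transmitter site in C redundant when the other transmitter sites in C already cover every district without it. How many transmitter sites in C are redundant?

Drop T1: Greenfield uncovered — not redundant.
Drop T2: the rest still cover every district — redundant.
Drop T3: the rest still cover every district — redundant.
Drop T4: the rest still cover every district — redundant.
Drop T5: Market uncovered — not redundant.
3 redundant: T2, T3, T4.

3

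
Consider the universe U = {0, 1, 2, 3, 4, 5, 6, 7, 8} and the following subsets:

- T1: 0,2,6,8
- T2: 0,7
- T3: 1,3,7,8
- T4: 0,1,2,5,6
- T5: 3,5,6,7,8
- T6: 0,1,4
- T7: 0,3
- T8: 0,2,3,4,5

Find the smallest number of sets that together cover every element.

3

T1, T3, T8 together cover {0, 1, 2, 3, 4, 5, 6, 7, 8} — every element.
No 2 of the 8 sets cover everything (all 28 pairs fall short), so 3 is minimum.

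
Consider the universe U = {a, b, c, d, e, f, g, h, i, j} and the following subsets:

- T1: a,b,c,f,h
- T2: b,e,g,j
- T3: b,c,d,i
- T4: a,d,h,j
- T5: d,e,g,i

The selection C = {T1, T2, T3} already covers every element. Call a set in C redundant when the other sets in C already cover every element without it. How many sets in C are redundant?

0

Drop T1: a, f, h uncovered — not redundant.
Drop T2: e, g, j uncovered — not redundant.
Drop T3: d, i uncovered — not redundant.
None of the sets in C is redundant.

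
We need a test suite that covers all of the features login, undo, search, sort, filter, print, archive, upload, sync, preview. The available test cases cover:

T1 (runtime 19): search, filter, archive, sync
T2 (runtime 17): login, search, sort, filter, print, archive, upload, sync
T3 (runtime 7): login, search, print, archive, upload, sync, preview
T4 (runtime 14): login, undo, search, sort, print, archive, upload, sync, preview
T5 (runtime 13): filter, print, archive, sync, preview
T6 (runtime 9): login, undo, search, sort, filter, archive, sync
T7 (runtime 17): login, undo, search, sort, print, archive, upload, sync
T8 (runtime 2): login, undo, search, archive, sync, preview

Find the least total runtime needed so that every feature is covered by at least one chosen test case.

T3, T6 cover every feature at runtime 7 + 9 = 16.
Any cover uses at least 2 test cases; among all covering selections none totals below 16.
Greedy by coverage-per-runtime would pick T8, T3, T6 for 18 — worse than the optimum 16.

16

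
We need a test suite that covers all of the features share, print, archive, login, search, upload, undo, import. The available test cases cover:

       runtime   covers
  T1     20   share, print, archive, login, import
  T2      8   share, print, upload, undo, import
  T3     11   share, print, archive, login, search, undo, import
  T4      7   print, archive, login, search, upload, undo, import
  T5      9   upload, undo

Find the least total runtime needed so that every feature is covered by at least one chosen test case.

T2, T4 cover every feature at runtime 8 + 7 = 15.
Any cover uses at least 2 test cases; among all covering selections none totals below 15.

15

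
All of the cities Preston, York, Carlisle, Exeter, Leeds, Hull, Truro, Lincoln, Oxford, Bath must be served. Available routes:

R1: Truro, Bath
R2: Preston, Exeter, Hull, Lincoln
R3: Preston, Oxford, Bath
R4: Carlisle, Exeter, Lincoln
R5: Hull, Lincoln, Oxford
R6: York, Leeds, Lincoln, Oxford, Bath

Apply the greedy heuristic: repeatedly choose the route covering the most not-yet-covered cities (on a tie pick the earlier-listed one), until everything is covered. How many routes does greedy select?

Pick 1: R6 covers 5 new cities (York, Leeds, Lincoln, Oxford, Bath).
Pick 2: R2 covers 3 new cities (Preston, Exeter, Hull).
Pick 3: R1 covers 1 new cities (Truro).
Pick 4: R4 covers 1 new cities (Carlisle).
Greedy uses 4 routes.

4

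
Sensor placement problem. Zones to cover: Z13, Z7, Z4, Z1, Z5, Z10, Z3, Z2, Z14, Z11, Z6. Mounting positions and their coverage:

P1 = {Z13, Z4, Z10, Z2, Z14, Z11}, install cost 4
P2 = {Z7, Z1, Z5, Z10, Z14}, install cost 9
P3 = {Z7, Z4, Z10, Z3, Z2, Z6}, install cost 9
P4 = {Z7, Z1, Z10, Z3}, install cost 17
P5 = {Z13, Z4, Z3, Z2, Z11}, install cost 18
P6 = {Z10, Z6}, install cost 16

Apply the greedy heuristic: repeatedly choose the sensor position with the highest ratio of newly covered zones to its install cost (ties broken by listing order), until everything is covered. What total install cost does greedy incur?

22

Pick 1: P1 adds 6 new (Z13, Z4, Z10, Z2, Z14, Z11) at install cost 4 (ratio 6/4).
Pick 2: P2 adds 3 new (Z7, Z1, Z5) at install cost 9 (ratio 3/9).
Pick 3: P3 adds 2 new (Z3, Z6) at install cost 9 (ratio 2/9).
Greedy total install cost: 4 + 9 + 9 = 22.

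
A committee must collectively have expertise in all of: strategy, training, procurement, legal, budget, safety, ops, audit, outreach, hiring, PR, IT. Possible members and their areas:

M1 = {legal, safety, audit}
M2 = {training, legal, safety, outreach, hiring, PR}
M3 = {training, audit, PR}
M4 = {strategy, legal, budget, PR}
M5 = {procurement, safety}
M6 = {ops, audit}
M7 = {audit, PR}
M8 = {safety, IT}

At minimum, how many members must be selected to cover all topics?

5

M2, M4, M5, M6, M8 together cover {strategy, training, procurement, legal, budget, safety, ops, audit, outreach, hiring, PR, IT} — every topic.
No 4 of the 8 members cover everything (all 70 size-4 selections fall short), so 5 is minimum.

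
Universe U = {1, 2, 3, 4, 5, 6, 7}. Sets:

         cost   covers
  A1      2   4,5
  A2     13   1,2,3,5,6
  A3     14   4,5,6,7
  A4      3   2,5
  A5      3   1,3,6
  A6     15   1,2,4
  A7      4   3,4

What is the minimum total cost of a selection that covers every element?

A3, A4, A5 cover every element at cost 14 + 3 + 3 = 20.
Any cover uses at least 2 sets; among all covering selections none totals below 20.
Greedy by coverage-per-cost would pick A1, A5, A4, A3 for 22 — worse than the optimum 20.

20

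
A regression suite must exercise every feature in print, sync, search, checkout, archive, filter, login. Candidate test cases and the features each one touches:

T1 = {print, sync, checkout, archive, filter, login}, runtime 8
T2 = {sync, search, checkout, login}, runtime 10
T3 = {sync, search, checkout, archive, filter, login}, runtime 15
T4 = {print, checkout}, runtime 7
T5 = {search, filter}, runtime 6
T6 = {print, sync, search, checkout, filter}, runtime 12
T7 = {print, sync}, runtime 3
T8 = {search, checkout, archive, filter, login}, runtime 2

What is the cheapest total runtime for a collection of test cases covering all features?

5

T7, T8 cover every feature at runtime 3 + 2 = 5.
Any cover uses at least 2 test cases; among all covering selections none totals below 5.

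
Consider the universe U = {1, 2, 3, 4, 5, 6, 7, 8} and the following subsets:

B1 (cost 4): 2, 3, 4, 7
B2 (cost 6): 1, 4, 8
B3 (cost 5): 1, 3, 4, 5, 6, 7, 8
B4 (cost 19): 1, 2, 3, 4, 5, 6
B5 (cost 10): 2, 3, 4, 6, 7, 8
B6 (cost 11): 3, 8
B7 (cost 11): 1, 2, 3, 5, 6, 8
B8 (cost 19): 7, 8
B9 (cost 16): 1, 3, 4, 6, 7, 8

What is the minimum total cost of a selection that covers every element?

B1, B3 cover every element at cost 4 + 5 = 9.
Any cover uses at least 2 sets; among all covering selections none totals below 9.

9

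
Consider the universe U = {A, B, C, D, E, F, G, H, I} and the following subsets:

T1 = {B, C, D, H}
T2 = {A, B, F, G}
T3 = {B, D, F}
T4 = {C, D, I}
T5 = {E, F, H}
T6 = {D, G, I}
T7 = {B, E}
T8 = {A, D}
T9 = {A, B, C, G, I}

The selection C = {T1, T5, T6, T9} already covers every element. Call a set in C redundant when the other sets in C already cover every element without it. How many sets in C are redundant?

2

Drop T1: the rest still cover every element — redundant.
Drop T5: E, F uncovered — not redundant.
Drop T6: the rest still cover every element — redundant.
Drop T9: A uncovered — not redundant.
2 redundant: T1, T6.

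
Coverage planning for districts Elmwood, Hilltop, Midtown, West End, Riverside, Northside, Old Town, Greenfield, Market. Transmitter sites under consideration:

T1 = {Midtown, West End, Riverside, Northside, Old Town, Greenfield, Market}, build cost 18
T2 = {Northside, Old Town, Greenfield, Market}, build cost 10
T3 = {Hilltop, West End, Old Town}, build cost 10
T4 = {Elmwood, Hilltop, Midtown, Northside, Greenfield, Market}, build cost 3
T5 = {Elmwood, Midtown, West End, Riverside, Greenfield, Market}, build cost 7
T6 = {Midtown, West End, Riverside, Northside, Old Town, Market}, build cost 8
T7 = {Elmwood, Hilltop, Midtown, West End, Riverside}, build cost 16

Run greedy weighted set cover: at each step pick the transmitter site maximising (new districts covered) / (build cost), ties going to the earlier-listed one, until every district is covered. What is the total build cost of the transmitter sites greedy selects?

Pick 1: T4 adds 6 new (Elmwood, Hilltop, Midtown, Northside, Greenfield, Market) at build cost 3 (ratio 6/3).
Pick 2: T6 adds 3 new (West End, Riverside, Old Town) at build cost 8 (ratio 3/8).
Greedy total build cost: 3 + 8 = 11.

11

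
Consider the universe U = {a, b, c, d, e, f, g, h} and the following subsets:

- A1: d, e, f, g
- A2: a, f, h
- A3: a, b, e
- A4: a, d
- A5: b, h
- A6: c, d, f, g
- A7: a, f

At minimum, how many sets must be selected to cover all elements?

A2, A3, A6 together cover {a, b, c, d, e, f, g, h} — every element.
No 2 of the 7 sets cover everything (all 21 pairs fall short), so 3 is minimum.
Greedy (largest uncovered first) would take A1, A2, A3, A6 — 4 sets — but 3 suffice.

3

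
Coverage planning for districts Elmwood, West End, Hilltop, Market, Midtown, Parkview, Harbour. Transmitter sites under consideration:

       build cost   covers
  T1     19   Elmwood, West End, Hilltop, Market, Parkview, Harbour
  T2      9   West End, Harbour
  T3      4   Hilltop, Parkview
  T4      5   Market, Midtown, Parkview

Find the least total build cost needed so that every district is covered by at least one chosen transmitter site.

T1, T4 cover every district at build cost 19 + 5 = 24.
Any cover uses at least 2 transmitter sites; among all covering selections none totals below 24.
Greedy by coverage-per-build cost would pick T4, T3, T2, T1 for 37 — worse than the optimum 24.

24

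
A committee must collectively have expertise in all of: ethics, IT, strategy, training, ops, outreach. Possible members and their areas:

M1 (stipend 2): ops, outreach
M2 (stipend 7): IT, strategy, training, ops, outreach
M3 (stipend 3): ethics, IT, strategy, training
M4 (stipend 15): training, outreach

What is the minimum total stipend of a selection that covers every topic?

M1, M3 cover every topic at stipend 2 + 3 = 5.
Any cover uses at least 2 members; among all covering selections none totals below 5.

5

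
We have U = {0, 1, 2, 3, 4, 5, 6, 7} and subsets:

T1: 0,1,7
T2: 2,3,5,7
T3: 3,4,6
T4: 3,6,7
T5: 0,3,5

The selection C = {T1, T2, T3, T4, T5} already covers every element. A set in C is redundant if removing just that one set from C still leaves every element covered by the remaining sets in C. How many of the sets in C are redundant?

Drop T1: 1 uncovered — not redundant.
Drop T2: 2 uncovered — not redundant.
Drop T3: 4 uncovered — not redundant.
Drop T4: the rest still cover every element — redundant.
Drop T5: the rest still cover every element — redundant.
2 redundant: T4, T5.

2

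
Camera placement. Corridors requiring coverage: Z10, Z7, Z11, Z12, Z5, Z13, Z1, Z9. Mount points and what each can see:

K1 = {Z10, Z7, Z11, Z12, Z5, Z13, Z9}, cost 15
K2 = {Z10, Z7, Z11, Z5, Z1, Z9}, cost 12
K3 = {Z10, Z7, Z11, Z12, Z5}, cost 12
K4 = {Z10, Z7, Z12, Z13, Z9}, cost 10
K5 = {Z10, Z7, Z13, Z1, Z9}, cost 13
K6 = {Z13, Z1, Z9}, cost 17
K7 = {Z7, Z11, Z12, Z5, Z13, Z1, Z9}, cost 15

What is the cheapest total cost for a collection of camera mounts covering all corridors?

22

K2, K4 cover every corridor at cost 12 + 10 = 22.
Any cover uses at least 2 camera mounts; among all covering selections none totals below 22.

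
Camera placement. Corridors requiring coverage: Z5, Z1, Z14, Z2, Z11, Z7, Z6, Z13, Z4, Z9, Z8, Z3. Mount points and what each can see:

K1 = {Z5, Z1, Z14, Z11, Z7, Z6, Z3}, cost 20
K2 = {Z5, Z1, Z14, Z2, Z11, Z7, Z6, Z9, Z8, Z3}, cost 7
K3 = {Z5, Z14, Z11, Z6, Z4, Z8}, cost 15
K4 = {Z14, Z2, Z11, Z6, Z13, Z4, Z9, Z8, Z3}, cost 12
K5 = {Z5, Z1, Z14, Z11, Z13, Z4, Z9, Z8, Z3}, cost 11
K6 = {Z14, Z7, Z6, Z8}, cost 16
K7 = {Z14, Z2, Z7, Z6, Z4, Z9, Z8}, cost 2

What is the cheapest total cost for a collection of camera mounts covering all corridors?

K5, K7 cover every corridor at cost 11 + 2 = 13.
Any cover uses at least 2 camera mounts; among all covering selections none totals below 13.
Greedy by coverage-per-cost would pick K7, K2, K5 for 20 — worse than the optimum 13.

13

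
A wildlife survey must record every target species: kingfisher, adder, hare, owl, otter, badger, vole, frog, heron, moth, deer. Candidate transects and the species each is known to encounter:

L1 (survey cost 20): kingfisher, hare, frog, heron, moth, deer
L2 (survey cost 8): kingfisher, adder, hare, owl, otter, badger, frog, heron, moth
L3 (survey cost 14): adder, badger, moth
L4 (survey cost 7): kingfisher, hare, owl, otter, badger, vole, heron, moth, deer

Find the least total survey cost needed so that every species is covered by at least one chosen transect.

15

L2, L4 cover every species at survey cost 8 + 7 = 15.
Any cover uses at least 2 transects; among all covering selections none totals below 15.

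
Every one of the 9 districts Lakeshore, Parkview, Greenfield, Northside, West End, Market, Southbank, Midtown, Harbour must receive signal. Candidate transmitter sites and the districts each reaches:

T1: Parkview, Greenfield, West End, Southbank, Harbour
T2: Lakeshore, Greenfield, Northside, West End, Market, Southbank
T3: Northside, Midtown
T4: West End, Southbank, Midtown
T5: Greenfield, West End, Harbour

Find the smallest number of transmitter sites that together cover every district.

3

T1, T2, T3 together cover {Lakeshore, Parkview, Greenfield, Northside, West End, Market, Southbank, Midtown, Harbour} — every district.
No 2 of the 5 transmitter sites cover everything (all 10 pairs fall short), so 3 is minimum.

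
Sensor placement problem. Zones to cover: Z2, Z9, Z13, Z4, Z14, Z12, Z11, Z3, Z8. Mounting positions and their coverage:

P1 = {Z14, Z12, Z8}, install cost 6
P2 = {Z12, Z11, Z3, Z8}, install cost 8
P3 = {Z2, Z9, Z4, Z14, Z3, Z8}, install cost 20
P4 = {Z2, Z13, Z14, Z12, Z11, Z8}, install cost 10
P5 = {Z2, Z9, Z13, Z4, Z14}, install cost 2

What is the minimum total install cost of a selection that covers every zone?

P2, P5 cover every zone at install cost 8 + 2 = 10.
Any cover uses at least 2 sensor positions; among all covering selections none totals below 10.

10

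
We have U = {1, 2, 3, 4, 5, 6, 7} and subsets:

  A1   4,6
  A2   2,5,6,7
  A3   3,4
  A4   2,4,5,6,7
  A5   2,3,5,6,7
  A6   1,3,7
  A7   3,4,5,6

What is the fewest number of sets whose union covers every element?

A4, A6 together cover {1, 2, 3, 4, 5, 6, 7} — every element.
No single set contains all 7 elements, so 2 is optimal.

2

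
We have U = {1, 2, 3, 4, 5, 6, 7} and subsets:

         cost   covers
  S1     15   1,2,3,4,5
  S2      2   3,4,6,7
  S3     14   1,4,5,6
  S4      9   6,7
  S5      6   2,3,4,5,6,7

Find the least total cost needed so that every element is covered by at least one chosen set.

17

S1, S2 cover every element at cost 15 + 2 = 17.
Any cover uses at least 2 sets; among all covering selections none totals below 17.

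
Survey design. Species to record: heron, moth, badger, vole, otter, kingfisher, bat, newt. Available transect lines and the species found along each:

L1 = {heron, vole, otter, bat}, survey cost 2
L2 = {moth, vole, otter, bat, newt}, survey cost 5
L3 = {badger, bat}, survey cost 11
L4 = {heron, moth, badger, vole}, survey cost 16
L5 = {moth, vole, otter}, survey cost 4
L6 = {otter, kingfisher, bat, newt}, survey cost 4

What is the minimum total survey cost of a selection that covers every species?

L4, L6 cover every species at survey cost 16 + 4 = 20.
Any cover uses at least 2 transects; among all covering selections none totals below 20.
Greedy by coverage-per-survey cost would pick L1, L6, L5, L3 for 21 — worse than the optimum 20.

20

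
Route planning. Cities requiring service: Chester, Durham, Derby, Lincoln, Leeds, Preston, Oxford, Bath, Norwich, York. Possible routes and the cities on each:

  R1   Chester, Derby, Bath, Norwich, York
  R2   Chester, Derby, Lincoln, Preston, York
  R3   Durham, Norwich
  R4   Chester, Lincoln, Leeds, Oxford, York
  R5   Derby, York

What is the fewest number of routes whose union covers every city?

R1, R2, R3, R4 together cover {Chester, Durham, Derby, Lincoln, Leeds, Preston, Oxford, Bath, Norwich, York} — every city.
No 3 of the 5 routes cover everything (all 10 triples fall short), so 4 is minimum.

4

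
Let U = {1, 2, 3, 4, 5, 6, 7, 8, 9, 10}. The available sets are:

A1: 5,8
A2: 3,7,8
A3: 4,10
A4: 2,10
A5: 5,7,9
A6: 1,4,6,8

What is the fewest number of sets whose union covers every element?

A2, A4, A5, A6 together cover {1, 2, 3, 4, 5, 6, 7, 8, 9, 10} — every element.
No 3 of the 6 sets cover everything (all 20 triples fall short), so 4 is minimum.

4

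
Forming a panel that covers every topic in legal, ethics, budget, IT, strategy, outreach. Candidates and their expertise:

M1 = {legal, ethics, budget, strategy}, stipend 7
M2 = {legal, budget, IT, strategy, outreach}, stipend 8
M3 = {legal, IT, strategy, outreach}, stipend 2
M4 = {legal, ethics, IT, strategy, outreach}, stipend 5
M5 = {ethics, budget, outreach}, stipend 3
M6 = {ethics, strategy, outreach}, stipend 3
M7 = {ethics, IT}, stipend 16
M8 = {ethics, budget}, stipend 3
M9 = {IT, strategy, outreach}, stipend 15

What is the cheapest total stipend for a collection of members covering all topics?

5

M3, M5 cover every topic at stipend 2 + 3 = 5.
Any cover uses at least 2 members; among all covering selections none totals below 5.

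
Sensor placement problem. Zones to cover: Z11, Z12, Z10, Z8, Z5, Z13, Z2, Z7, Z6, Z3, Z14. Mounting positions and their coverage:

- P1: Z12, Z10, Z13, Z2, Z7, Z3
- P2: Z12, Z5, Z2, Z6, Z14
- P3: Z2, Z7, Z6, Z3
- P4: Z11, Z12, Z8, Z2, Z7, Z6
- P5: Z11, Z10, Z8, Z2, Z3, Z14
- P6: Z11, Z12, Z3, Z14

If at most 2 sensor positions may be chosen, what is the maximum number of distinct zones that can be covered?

9

Choosing P1, P2 covers {Z12, Z10, Z5, Z13, Z2, Z7, Z6, Z3, Z14} — 9 zones.
No choice of 2 sensor positions does better; here Z11, Z8 are left uncovered.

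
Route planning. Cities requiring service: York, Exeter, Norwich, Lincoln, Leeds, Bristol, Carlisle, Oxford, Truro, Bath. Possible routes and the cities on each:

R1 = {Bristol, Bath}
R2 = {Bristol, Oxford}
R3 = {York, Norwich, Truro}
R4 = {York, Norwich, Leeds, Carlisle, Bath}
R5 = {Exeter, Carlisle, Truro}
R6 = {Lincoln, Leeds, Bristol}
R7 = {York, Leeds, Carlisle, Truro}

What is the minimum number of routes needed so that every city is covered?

R2, R4, R5, R6 together cover {York, Exeter, Norwich, Lincoln, Leeds, Bristol, Carlisle, Oxford, Truro, Bath} — every city.
No 3 of the 7 routes cover everything (all 35 triples fall short), so 4 is minimum.

4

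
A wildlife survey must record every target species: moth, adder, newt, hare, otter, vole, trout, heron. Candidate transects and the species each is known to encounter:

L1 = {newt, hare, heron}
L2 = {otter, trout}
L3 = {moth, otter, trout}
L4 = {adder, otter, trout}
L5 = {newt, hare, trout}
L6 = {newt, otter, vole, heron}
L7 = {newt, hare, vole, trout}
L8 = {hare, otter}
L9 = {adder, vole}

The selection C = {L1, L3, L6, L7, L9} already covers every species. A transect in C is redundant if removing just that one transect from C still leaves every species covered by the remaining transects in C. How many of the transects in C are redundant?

Drop L1: the rest still cover every species — redundant.
Drop L3: moth uncovered — not redundant.
Drop L6: the rest still cover every species — redundant.
Drop L7: the rest still cover every species — redundant.
Drop L9: adder uncovered — not redundant.
3 redundant: L1, L6, L7.

3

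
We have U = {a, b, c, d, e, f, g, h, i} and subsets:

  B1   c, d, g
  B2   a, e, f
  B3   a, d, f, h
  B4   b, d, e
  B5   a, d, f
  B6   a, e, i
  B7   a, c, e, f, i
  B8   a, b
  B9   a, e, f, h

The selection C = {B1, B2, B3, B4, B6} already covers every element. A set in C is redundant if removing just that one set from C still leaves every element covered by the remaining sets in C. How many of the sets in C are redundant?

1

Drop B1: c, g uncovered — not redundant.
Drop B2: the rest still cover every element — redundant.
Drop B3: h uncovered — not redundant.
Drop B4: b uncovered — not redundant.
Drop B6: i uncovered — not redundant.
1 redundant: B2.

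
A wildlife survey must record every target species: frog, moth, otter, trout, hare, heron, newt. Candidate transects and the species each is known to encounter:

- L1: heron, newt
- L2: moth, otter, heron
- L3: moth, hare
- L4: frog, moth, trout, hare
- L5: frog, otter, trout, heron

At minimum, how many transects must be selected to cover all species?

3

L1, L2, L4 together cover {frog, moth, otter, trout, hare, heron, newt} — every species.
No 2 of the 5 transects cover everything (all 10 pairs fall short), so 3 is minimum.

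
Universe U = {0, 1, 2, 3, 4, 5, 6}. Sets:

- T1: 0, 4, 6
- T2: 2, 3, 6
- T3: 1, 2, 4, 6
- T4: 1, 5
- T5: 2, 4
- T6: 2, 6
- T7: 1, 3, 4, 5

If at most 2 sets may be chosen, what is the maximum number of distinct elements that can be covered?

6

Choosing T1, T7 covers {0, 1, 3, 4, 5, 6} — 6 elements.
No choice of 2 sets does better; here 2 is left uncovered.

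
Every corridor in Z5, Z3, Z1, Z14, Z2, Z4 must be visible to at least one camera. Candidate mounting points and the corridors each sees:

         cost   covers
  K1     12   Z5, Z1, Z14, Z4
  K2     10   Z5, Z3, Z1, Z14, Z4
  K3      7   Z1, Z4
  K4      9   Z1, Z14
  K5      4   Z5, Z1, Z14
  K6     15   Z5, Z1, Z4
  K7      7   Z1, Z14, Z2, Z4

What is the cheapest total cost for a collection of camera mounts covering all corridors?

K2, K7 cover every corridor at cost 10 + 7 = 17.
Any cover uses at least 2 camera mounts; among all covering selections none totals below 17.

17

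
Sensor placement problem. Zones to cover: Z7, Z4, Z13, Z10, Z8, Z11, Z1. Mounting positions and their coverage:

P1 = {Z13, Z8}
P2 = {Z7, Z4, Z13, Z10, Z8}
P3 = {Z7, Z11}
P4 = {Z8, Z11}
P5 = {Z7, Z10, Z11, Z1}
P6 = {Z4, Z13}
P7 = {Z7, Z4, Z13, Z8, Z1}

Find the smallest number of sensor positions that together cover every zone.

P2, P5 together cover {Z7, Z4, Z13, Z10, Z8, Z11, Z1} — every zone.
No single sensor position contains all 7 zones, so 2 is optimal.

2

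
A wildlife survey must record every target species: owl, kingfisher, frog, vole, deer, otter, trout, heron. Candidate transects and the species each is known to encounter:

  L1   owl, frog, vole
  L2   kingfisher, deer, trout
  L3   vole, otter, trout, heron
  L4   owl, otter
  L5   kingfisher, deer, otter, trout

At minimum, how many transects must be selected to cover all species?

L1, L2, L3 together cover {owl, kingfisher, frog, vole, deer, otter, trout, heron} — every species.
No 2 of the 5 transects cover everything (all 10 pairs fall short), so 3 is minimum.

3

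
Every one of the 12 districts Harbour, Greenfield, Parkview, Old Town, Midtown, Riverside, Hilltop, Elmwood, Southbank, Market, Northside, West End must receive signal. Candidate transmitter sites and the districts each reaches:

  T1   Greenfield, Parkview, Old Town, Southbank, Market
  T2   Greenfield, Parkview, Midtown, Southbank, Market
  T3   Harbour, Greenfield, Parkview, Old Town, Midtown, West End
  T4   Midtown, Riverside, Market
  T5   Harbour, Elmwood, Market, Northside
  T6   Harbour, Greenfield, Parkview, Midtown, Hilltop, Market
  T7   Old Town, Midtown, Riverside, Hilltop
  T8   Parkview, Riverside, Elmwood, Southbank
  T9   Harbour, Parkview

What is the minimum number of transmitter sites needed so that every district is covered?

4

T1, T3, T5, T7 together cover {Harbour, Greenfield, Parkview, Old Town, Midtown, Riverside, Hilltop, Elmwood, Southbank, Market, Northside, West End} — every district.
No 3 of the 9 transmitter sites cover everything (all 84 triples fall short), so 4 is minimum.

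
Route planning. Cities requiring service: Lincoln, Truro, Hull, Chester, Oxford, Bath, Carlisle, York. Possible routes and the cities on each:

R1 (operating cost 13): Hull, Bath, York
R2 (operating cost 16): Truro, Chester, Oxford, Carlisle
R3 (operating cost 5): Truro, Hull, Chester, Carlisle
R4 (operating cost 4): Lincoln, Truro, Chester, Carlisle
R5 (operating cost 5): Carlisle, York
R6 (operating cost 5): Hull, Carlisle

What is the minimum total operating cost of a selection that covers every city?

33

R1, R2, R4 cover every city at operating cost 13 + 16 + 4 = 33.
Any cover uses at least 3 routes; among all covering selections none totals below 33.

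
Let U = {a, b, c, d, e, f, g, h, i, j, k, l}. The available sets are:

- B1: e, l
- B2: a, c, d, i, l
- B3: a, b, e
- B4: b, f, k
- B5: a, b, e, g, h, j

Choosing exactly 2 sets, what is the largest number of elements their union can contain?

10

Choosing B2, B5 covers {a, b, c, d, e, g, h, i, j, l} — 10 elements.
No choice of 2 sets does better; here f, k are left uncovered.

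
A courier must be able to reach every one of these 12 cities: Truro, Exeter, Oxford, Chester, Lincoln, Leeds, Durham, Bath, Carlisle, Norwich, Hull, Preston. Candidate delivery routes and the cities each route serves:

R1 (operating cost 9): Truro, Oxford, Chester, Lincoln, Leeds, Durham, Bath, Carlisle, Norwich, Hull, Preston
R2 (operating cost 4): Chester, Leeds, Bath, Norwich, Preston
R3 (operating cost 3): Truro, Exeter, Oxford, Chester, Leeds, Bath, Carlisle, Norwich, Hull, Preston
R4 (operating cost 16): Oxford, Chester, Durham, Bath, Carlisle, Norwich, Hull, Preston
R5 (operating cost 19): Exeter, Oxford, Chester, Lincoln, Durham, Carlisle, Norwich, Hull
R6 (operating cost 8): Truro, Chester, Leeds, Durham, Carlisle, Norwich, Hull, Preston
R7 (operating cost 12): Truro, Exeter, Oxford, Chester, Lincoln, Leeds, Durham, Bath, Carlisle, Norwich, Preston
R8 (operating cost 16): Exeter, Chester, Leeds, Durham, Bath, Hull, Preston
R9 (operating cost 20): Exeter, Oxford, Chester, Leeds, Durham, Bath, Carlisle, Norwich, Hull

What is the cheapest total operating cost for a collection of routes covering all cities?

R1, R3 cover every city at operating cost 9 + 3 = 12.
Any cover uses at least 2 routes; among all covering selections none totals below 12.

12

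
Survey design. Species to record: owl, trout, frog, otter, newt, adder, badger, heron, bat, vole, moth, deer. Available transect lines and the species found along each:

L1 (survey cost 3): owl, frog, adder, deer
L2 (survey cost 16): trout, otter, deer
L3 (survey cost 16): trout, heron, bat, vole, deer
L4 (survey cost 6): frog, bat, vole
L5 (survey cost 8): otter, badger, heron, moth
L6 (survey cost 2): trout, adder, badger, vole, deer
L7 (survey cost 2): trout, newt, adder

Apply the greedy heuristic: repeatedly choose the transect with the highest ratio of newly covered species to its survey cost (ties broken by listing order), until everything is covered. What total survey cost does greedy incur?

Pick 1: L6 adds 5 new (trout, adder, badger, vole, deer) at survey cost 2 (ratio 5/2).
Pick 2: L1 adds 2 new (owl, frog) at survey cost 3 (ratio 2/3).
Pick 3: L7 adds 1 new (newt) at survey cost 2 (ratio 1/2).
Pick 4: L5 adds 3 new (otter, heron, moth) at survey cost 8 (ratio 3/8).
Pick 5: L4 adds 1 new (bat) at survey cost 6 (ratio 1/6).
Greedy total survey cost: 2 + 3 + 2 + 8 + 6 = 21. (The true optimum is 19, so greedy overshoots here.)

21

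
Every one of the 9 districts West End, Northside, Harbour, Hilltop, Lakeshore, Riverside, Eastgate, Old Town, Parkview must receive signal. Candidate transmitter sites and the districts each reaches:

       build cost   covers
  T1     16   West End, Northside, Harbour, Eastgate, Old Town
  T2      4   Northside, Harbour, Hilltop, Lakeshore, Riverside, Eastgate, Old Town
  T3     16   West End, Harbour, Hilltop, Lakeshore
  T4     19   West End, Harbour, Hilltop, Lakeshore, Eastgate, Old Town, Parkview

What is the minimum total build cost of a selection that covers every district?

T2, T4 cover every district at build cost 4 + 19 = 23.
Any cover uses at least 2 transmitter sites; among all covering selections none totals below 23.

23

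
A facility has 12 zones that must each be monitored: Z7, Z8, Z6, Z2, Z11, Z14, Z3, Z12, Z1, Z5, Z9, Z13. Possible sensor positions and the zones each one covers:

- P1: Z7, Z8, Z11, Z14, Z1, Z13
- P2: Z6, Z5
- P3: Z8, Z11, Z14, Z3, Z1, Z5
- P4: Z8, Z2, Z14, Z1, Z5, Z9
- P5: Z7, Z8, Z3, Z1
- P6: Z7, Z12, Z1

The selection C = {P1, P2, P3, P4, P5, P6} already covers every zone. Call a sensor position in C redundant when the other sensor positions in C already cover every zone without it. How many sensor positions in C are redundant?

Drop P1: Z13 uncovered — not redundant.
Drop P2: Z6 uncovered — not redundant.
Drop P3: the rest still cover every zone — redundant.
Drop P4: Z2, Z9 uncovered — not redundant.
Drop P5: the rest still cover every zone — redundant.
Drop P6: Z12 uncovered — not redundant.
2 redundant: P3, P5.

2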